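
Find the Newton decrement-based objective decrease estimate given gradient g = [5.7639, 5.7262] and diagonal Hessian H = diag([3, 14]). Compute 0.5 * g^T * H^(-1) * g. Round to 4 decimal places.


Step 1: H is diagonal, so H^(-1) * g = [1.9213, 0.409].
Step 2: g^T H^(-1) g = sum_i g_i^2 / H_ii
  = (5.7639)^2/3 + (5.7262)^2/14
  = 11.0742 + 2.3421 = 13.4163
Step 3: Objective decrease = 0.5 * g^T H^(-1) g = 6.7081


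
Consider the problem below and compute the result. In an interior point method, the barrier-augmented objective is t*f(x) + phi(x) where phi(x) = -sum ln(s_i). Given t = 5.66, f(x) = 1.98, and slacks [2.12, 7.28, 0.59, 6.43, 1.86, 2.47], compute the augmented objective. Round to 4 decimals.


Step 1: Compute log-barrier.
ln values: [0.7514, 1.9851, -0.5276, 1.861, 0.6206, 0.9042]
phi = -(0.7514 + 1.9851 - 0.5276 + 1.861 + 0.6206 + 0.9042) = -5.5947
Step 2: Compute augmented objective.
t*f(x) = 5.66*1.98 = 11.2068
Total = 11.2068 - 5.5947 = 5.6121


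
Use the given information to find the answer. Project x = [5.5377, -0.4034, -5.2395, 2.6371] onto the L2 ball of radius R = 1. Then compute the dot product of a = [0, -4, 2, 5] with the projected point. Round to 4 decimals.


Step 1: Compute ||x|| (intermediates to 6 decimals).
||x|| = sqrt(5.5377^2 + (-0.4034)^2 + (-5.2395)^2 + 2.6371^2) = 8.07685
Step 2: Project.
Since ||x|| > R, scale = R/||x|| = 1/8.07685 = 0.123811, proj(x) = scale * x
proj(x) = [0.685628, -0.049945, -0.648708, 0.326502]
Step 3: Dot product.
a^T * proj(x) = 0*0.685628 - 4*(-0.049945) + 2*(-0.648708) + 5*0.326502 = 0.5349


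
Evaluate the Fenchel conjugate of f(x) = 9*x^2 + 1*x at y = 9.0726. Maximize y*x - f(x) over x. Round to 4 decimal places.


f*(y) = sup_x {y*x - a*x^2 - b*x} = sup_x {(y-b)*x - a*x^2}
FOC: (y - b) - 2a*x = 0 => x* = (y - b)/(2a)
x* = (9.0726 - 1)/(2*9) = 0.4485
f*(9.0726) = (y-b)^2/(4a) = (9.0726 - 1)^2/(4*9)
= 65.1669/36 = 1.8102


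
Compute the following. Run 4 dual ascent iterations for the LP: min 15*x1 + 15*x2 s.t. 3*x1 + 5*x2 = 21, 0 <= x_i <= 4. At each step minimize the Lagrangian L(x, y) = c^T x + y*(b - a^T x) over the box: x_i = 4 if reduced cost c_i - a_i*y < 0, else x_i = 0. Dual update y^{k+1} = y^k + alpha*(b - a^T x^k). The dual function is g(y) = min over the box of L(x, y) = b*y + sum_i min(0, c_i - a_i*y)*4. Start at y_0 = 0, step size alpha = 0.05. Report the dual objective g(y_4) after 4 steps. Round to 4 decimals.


Dual ascent for LP: min 15*x1 + 15*x2, 3*x1 + 5*x2 = 21, 0 <= x_i <= 4
Step 1: y^k = 0.0, reduced costs: (15.0, 15.0)
  x^k = (0.0, 0.0), subgradient = b - a^T x = 21.0
  y^{k+1} = 0.0 + 0.05*21.0 = 1.05
Step 2: y^k = 1.05, reduced costs: (11.85, 9.75)
  x^k = (0.0, 0.0), subgradient = b - a^T x = 21.0
  y^{k+1} = 1.05 + 0.05*21.0 = 2.1
Step 3: y^k = 2.1, reduced costs: (8.7, 4.5)
  x^k = (0.0, 0.0), subgradient = b - a^T x = 21.0
  y^{k+1} = 2.1 + 0.05*21.0 = 3.15
Step 4: y^k = 3.15, reduced costs: (5.55, -0.75)
  x^k = (0.0, 4.0), subgradient = b - a^T x = 1.0
  y^{k+1} = 3.15 + 0.05*1.0 = 3.2
Dual objective at y_4 = 3.2: reduced costs (5.4, -1.0), box minimizer x = (0.0, 4.0)
g(y_4) = b*y + (c1 - a1*y)*x1 + (c2 - a2*y)*x2 = 21*3.2 + 5.4*0.0 + (-1.0)*4.0 = 67.2 + 0.0 - 4.0 = 63.2


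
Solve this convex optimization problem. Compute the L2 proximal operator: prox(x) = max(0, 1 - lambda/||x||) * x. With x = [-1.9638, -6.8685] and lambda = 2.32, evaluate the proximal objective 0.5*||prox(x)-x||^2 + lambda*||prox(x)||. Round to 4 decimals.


Step 1: Compute ||x||.
||x|| = 7.1437
Step 2: Compute scaling factor.
scale = max(0, 1 - 2.32/7.1437) = 0.6752
Step 3: prox(x) = [-1.326, -4.6379]
||prox(x)|| = 4.8237
Step 4: Proximal objective.
0.5*||prox-x||^2 = 2.6912
lambda*||prox|| = 11.191
Total = 13.8822


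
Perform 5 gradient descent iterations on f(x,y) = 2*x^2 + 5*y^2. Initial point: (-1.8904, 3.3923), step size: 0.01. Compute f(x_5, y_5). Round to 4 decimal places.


Gradient descent on f(x,y) = 2*x^2 + 5*y^2.
Starting point: (-1.8904, 3.3923), alpha = 0.01
Step 1: grad_x = 2*2*-1.8904 = -7.5616, grad_y = 2*5*3.3923 = 33.923
  x_1 = -1.8904 - 0.01*-7.5616 = -1.8148
  y_1 = 3.3923 - 0.01*33.923 = 3.0531
Step 2: grad_x = 2*2*-1.8148 = -7.2591, grad_y = 2*5*3.0531 = 30.5307
  x_2 = -1.8148 - 0.01*-7.2591 = -1.7422
  y_2 = 3.0531 - 0.01*30.5307 = 2.7478
Step 3: grad_x = 2*2*-1.7422 = -6.9688, grad_y = 2*5*2.7478 = 27.4776
  x_3 = -1.7422 - 0.01*-6.9688 = -1.6725
  y_3 = 2.7478 - 0.01*27.4776 = 2.473
Step 4: grad_x = 2*2*-1.6725 = -6.69, grad_y = 2*5*2.473 = 24.7299
  x_4 = -1.6725 - 0.01*-6.69 = -1.6056
  y_4 = 2.473 - 0.01*24.7299 = 2.2257
Step 5: grad_x = 2*2*-1.6056 = -6.4224, grad_y = 2*5*2.2257 = 22.2569
  x_5 = -1.6056 - 0.01*-6.4224 = -1.5414
  y_5 = 2.2257 - 0.01*22.2569 = 2.0031
f(-1.5414, 2.0031) = 2*(-1.5414)^2 + 5*2.0031^2 = 24.8141


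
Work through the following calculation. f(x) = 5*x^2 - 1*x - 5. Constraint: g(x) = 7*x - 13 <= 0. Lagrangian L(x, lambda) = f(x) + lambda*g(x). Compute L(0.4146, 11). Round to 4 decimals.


Step 1: Evaluate f(x).
f(0.4146) = 5*0.4146^2 - 1*0.4146 - 5 = -4.5551
Step 2: Evaluate g(x).
g(0.4146) = 7*0.4146 - 13 = -10.0978
Step 3: Compute Lagrangian.
L = -4.5551 + 11*-10.0978 = -115.6309


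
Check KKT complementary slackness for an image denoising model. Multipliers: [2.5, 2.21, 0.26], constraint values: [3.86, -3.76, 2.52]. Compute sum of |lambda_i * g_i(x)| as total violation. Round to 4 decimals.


KKT complementary slackness check:
lambda_1 * g_1 = 2.5 * 3.86 = 9.65
lambda_2 * g_2 = 2.21 * -3.76 = -8.3096
lambda_3 * g_3 = 0.26 * 2.52 = 0.6552
Total violation = 9.65 + 8.3096 + 0.6552 = 18.6148


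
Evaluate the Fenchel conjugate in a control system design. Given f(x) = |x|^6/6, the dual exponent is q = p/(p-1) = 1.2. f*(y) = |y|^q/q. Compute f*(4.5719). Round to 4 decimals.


The conjugate exponent q satisfies 1/p + 1/q = 1.
p = 6, so q = 6/(6 - 1) = 1.2
|y|^q = 4.5719^1.2 = 6.1961
f*(4.5719) = 6.1961 / 1.2 = 5.1634


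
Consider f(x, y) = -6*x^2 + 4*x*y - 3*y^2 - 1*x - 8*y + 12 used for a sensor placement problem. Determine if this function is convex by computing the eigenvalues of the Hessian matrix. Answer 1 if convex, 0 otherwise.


The Hessian of f(x,y) = -6*x^2 + 4*x*y - 3*y^2 - 1*x - 8*y + 12 is:
H = [[-12, 4], [4, -6]]
Trace = -12 - 6 = -18
Determinant = -12*-6 - (4)^2 = 56
Discriminant = (-18)^2 - 4*56 = 100.0
Eigenvalues: lambda_1 = -14.0, lambda_2 = -4.0
The function is not convex.

0


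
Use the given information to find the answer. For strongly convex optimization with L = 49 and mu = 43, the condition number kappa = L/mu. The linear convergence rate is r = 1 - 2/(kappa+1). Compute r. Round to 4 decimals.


Step 1: Compute the condition number.
kappa = L/mu = 49/43 = 1.1395
Step 2: Compute the convergence rate.
r = 1 - 2/(kappa + 1) = 1 - 2*mu/(L + mu) = (L - mu)/(L + mu) = 6/92 = 0.0652


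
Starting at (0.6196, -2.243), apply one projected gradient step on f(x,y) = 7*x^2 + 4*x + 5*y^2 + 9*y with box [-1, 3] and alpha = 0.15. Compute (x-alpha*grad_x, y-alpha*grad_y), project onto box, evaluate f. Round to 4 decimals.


Step 1: Compute gradient at (0.6196, -2.243).
grad_x = 2*7*0.6196 + 4 = 12.6744
grad_y = 2*5*-2.243 + 9 = -13.43
Step 2: Gradient step.
x_raw = 0.6196 - 0.15*12.6744 = -1.2816
y_raw = -2.243 - 0.15*-13.43 = -0.2285
Step 3: Project onto [-1, 3].
x_proj = clip(-1.2816) = -1.0
y_proj = clip(-0.2285) = -0.2285
Step 4: Evaluate f.
f(-1.0, -0.2285) = 1.2046


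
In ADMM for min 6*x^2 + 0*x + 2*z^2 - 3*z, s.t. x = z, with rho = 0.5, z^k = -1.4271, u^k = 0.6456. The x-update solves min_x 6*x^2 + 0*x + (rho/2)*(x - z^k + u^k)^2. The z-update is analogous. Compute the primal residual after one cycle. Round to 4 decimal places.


ADMM iteration with rho = 0.5, z^k = -1.4271, u^k = 0.6456
Step 1: x-update.
Minimize 6*x^2 + 0*x + (0.5/2)*(x + 1.4271 + 0.6456)^2
FOC: (2*6 + 0.5)*x = 0 + 0.5*(-1.4271 - 0.6456)
x^{k+1} = -0.0829
Step 2: z-update.
Minimize 2*z^2 - 3*z + (0.5/2)*(-0.0829 - z + 0.6456)^2
FOC: (2*2 + 0.5)*z = 3 + 0.5*(-0.0829 + 0.6456)
z^{k+1} = 0.7292
Step 3: u-update.
u^{k+1} = 0.6456 - 0.0829 - 0.7292 = -0.1665
Step 4: Primal residual = |-0.0829 - 0.7292| = 0.8121


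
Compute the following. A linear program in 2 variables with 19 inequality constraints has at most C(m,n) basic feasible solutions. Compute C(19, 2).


Each vertex corresponds to some choice of n active constraints out of m, so the number of vertices is at most C(m, n) = m! / (n!(m-n)!).
m = 19, n = 2
Numerator: 19 * 18
Denominator: 2! = 2
C(19, 2) = 171


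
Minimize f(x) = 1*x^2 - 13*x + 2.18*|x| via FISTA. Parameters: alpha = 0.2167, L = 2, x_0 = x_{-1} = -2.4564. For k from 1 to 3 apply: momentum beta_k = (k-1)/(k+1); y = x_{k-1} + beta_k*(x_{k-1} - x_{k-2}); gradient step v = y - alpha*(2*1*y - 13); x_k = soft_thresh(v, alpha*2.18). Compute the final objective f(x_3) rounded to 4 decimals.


FISTA on f(x) = 1*x^2 - 13*x + 2.18*|x|
L = 2, alpha = 0.2167
Iteration 1: beta = 0.0, y = -2.4564 + 0.0*(-2.4564 + 2.4564) = -2.4564
  grad(y) = -17.9128, v = y - alpha*grad = 1.4253
  prox(v) = soft_thresh(1.4253, 0.4724) = 0.9529
Iteration 2: beta = 0.3333, y = 0.9529 + 0.3333*(0.9529 + 2.4564) = 2.0893
  grad(y) = -8.8213, v = y - alpha*grad = 4.0009
  prox(v) = soft_thresh(4.0009, 0.4724) = 3.5285
Iteration 3: beta = 0.5, y = 3.5285 + 0.5*(3.5285 - 0.9529) = 4.8163
  grad(y) = -3.3674, v = y - alpha*grad = 5.546
  prox(v) = soft_thresh(5.546, 0.4724) = 5.0736
f(x_3) = 1*5.0736^2 - 13*5.0736 + 2.18*|5.0736| = -29.1549


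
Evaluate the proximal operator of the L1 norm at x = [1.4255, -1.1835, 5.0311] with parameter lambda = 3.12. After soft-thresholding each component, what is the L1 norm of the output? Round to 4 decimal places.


Soft-thresholding with lambda = 3.12:
prox(1.4255) = sign(1.4255)*max(|1.4255| - 3.12, 0) = 0.0
prox(-1.1835) = sign(-1.1835)*max(|-1.1835| - 3.12, 0) = 0.0
prox(5.0311) = sign(5.0311)*max(|5.0311| - 3.12, 0) = 1.9111
prox(x) = [0.0, 0.0, 1.9111]
||prox(x)||_1 = 0.0 + 0.0 + 1.9111 = 1.9111


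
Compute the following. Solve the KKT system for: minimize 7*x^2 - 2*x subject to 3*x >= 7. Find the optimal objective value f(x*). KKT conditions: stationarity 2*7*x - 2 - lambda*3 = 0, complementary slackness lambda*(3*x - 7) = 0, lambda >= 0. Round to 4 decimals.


Step 1: Try lambda = 0 (constraint inactive).
x_unc = 2/(2*7) = 0.1429
Check: 3*0.1429 = 0.4287 < 7 -- violated!
Step 2: Constraint must be active: 3*x = 7
x* = 7/3 = 2.3333 (rounded; the exact value 7/3 is used below)
lambda = (2*7*(7/3) - 2)/3 = 10.2222
Step 3: Compute optimal value.
f(x*) = 7*(7/3)^2 - 2*(7/3) = 33.4444


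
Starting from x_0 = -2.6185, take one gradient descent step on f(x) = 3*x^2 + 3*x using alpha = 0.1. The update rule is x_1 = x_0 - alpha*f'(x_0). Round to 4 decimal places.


We compute the gradient at x_0 and apply the update.
f'(x) = 6*x + 3
f'(-2.6185) = 6*-2.6185 + 3 = -12.711
x_1 = -2.6185 - 0.1*-12.711 = -1.3474


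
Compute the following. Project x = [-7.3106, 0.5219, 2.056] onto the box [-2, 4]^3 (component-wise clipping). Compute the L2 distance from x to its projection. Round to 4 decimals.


Project each component onto [-2, 4].
clip(-7.3106) = -2.0, clip(0.5219) = 0.5219, clip(2.056) = 2.056
Projection = [-2.0, 0.5219, 2.056]
Squared diffs: [28.2025, 0.0, 0.0]
Distance = sqrt(28.2025) = 5.3106


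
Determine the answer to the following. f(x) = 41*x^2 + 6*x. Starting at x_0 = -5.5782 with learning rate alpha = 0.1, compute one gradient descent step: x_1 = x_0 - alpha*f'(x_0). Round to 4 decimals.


We compute the gradient at x_0 and apply the update.
f'(x) = 82*x + 6
f'(-5.5782) = 82*-5.5782 + 6 = -451.4124
x_1 = -5.5782 - 0.1*-451.4124 = 39.563


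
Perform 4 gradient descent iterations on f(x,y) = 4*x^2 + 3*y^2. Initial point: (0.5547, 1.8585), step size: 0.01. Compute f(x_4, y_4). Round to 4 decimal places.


Gradient descent on f(x,y) = 4*x^2 + 3*y^2.
Starting point: (0.5547, 1.8585), alpha = 0.01
Step 1: grad_x = 2*4*0.5547 = 4.4376, grad_y = 2*3*1.8585 = 11.151
  x_1 = 0.5547 - 0.01*4.4376 = 0.5103
  y_1 = 1.8585 - 0.01*11.151 = 1.747
Step 2: grad_x = 2*4*0.5103 = 4.0826, grad_y = 2*3*1.747 = 10.4819
  x_2 = 0.5103 - 0.01*4.0826 = 0.4695
  y_2 = 1.747 - 0.01*10.4819 = 1.6422
Step 3: grad_x = 2*4*0.4695 = 3.756, grad_y = 2*3*1.6422 = 9.853
  x_3 = 0.4695 - 0.01*3.756 = 0.4319
  y_3 = 1.6422 - 0.01*9.853 = 1.5436
Step 4: grad_x = 2*4*0.4319 = 3.4555, grad_y = 2*3*1.5436 = 9.2618
  x_4 = 0.4319 - 0.01*3.4555 = 0.3974
  y_4 = 1.5436 - 0.01*9.2618 = 1.451
f(0.3974, 1.451) = 4*0.3974^2 + 3*1.451^2 = 6.948


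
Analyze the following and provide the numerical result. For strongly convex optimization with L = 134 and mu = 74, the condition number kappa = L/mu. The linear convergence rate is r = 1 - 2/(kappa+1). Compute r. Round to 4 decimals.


Step 1: Compute the condition number.
kappa = L/mu = 134/74 = 1.8108
Step 2: Compute the convergence rate.
r = 1 - 2/(kappa + 1) = 1 - 2*mu/(L + mu) = (L - mu)/(L + mu) = 60/208 = 0.2885


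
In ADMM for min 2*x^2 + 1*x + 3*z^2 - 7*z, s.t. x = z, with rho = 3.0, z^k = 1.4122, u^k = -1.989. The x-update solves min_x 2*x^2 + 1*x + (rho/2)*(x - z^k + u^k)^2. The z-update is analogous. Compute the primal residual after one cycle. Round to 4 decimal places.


ADMM iteration with rho = 3.0, z^k = 1.4122, u^k = -1.989
Step 1: x-update.
Minimize 2*x^2 + 1*x + (3.0/2)*(x - 1.4122 - 1.989)^2
FOC: (2*2 + 3.0)*x = -1 + 3.0*(1.4122 + 1.989)
x^{k+1} = 1.3148
Step 2: z-update.
Minimize 3*z^2 - 7*z + (3.0/2)*(1.3148 - z - 1.989)^2
FOC: (2*3 + 3.0)*z = 7 + 3.0*(1.3148 - 1.989)
z^{k+1} = 0.553
Step 3: u-update.
u^{k+1} = -1.989 + 1.3148 - 0.553 = -1.2272
Step 4: Primal residual = |1.3148 - 0.553| = 0.7618


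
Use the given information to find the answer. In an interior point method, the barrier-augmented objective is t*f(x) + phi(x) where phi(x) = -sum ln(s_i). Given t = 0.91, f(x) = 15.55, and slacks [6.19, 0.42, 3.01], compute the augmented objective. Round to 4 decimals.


Step 1: Compute log-barrier.
ln values: [1.8229, -0.8675, 1.1019]
phi = -(1.8229 - 0.8675 + 1.1019) = -2.0574
Step 2: Compute augmented objective.
t*f(x) = 0.91*15.55 = 14.1505
Total = 14.1505 - 2.0574 = 12.0931


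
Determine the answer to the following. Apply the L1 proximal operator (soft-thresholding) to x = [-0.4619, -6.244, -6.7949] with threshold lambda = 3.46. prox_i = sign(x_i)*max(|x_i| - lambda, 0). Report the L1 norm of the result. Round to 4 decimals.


Soft-thresholding with lambda = 3.46:
prox(-0.4619) = sign(-0.4619)*max(|-0.4619| - 3.46, 0) = 0.0
prox(-6.244) = sign(-6.244)*max(|-6.244| - 3.46, 0) = -2.784
prox(-6.7949) = sign(-6.7949)*max(|-6.7949| - 3.46, 0) = -3.3349
prox(x) = [0.0, -2.784, -3.3349]
||prox(x)||_1 = 0.0 + 2.784 + 3.3349 = 6.1189


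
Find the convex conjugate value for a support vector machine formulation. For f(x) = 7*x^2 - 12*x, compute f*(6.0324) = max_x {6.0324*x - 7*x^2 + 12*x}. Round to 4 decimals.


f*(y) = sup_x {y*x - a*x^2 - b*x} = sup_x {(y-b)*x - a*x^2}
FOC: (y - b) - 2a*x = 0 => x* = (y - b)/(2a)
x* = (6.0324 + 12)/(2*7) = 1.288
f*(6.0324) = (y-b)^2/(4a) = (6.0324 + 12)^2/(4*7)
= 325.1674/28 = 11.6131


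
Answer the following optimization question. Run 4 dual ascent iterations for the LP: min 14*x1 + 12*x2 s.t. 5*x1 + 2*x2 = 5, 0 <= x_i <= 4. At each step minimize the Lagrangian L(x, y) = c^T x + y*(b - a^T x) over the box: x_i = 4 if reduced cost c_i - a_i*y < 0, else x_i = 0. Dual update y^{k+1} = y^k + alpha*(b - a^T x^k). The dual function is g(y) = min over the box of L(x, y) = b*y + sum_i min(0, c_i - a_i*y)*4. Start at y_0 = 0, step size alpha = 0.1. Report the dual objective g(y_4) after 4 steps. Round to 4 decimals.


Dual ascent for LP: min 14*x1 + 12*x2, 5*x1 + 2*x2 = 5, 0 <= x_i <= 4
Step 1: y^k = 0.0, reduced costs: (14.0, 12.0)
  x^k = (0.0, 0.0), subgradient = b - a^T x = 5.0
  y^{k+1} = 0.0 + 0.1*5.0 = 0.5
Step 2: y^k = 0.5, reduced costs: (11.5, 11.0)
  x^k = (0.0, 0.0), subgradient = b - a^T x = 5.0
  y^{k+1} = 0.5 + 0.1*5.0 = 1.0
Step 3: y^k = 1.0, reduced costs: (9.0, 10.0)
  x^k = (0.0, 0.0), subgradient = b - a^T x = 5.0
  y^{k+1} = 1.0 + 0.1*5.0 = 1.5
Step 4: y^k = 1.5, reduced costs: (6.5, 9.0)
  x^k = (0.0, 0.0), subgradient = b - a^T x = 5.0
  y^{k+1} = 1.5 + 0.1*5.0 = 2.0
Dual objective at y_4 = 2.0: reduced costs (4.0, 8.0), box minimizer x = (0.0, 0.0)
g(y_4) = b*y + (c1 - a1*y)*x1 + (c2 - a2*y)*x2 = 5*2.0 + 4.0*0.0 + 8.0*0.0 = 10.0 + 0.0 + 0.0 = 10.0


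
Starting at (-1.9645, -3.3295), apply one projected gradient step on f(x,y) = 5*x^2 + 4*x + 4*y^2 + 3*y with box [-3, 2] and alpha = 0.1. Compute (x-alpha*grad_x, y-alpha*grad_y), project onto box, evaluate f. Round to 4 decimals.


Step 1: Compute gradient at (-1.9645, -3.3295).
grad_x = 2*5*-1.9645 + 4 = -15.645
grad_y = 2*4*-3.3295 + 3 = -23.636
Step 2: Gradient step.
x_raw = -1.9645 - 0.1*-15.645 = -0.4
y_raw = -3.3295 - 0.1*-23.636 = -0.9659
Step 3: Project onto [-3, 2].
x_proj = clip(-0.4) = -0.4
y_proj = clip(-0.9659) = -0.9659
Step 4: Evaluate f.
f(-0.4, -0.9659) = 0.0342


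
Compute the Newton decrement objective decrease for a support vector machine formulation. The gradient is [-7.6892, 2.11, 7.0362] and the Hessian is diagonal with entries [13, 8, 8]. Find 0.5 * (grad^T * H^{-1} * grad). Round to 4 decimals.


Step 1: H is diagonal, so H^(-1) * g = [-0.5915, 0.2638, 0.8795].
Step 2: g^T H^(-1) g = sum_i g_i^2 / H_ii
  = (-7.6892)^2/13 + (2.11)^2/8 + (7.0362)^2/8
  = 4.548 + 0.5565 + 6.1885 = 11.293
Step 3: Objective decrease = 0.5 * g^T H^(-1) g = 5.6465


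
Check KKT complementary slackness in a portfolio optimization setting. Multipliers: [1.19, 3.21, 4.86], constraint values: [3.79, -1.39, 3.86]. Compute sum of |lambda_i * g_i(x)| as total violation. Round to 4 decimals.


KKT complementary slackness check:
lambda_1 * g_1 = 1.19 * 3.79 = 4.5101
lambda_2 * g_2 = 3.21 * -1.39 = -4.4619
lambda_3 * g_3 = 4.86 * 3.86 = 18.7596
Total violation = 4.5101 + 4.4619 + 18.7596 = 27.7316


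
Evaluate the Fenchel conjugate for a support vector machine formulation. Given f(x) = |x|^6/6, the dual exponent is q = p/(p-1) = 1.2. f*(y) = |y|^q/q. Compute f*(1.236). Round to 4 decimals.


The conjugate exponent q satisfies 1/p + 1/q = 1.
p = 6, so q = 6/(6 - 1) = 1.2
|y|^q = 1.236^1.2 = 1.2895
f*(1.236) = 1.2895 / 1.2 = 1.0746


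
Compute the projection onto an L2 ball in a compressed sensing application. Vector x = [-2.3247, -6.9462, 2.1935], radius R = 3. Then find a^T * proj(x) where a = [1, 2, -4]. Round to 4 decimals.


Step 1: Compute ||x|| (intermediates to 6 decimals).
||x|| = sqrt((-2.3247)^2 + (-6.9462)^2 + 2.1935^2) = 7.646265
Step 2: Project.
Since ||x|| > R, scale = R/||x|| = 3/7.646265 = 0.392348, proj(x) = scale * x
proj(x) = [-0.912091, -2.725328, 0.860615]
Step 3: Dot product.
a^T * proj(x) = 1*(-0.912091) + 2*(-2.725328) - 4*0.860615 = -9.8052


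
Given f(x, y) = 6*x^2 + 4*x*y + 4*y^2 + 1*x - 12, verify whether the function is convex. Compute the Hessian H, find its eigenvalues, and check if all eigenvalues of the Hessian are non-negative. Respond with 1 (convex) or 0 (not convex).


The Hessian of f(x,y) = 6*x^2 + 4*x*y + 4*y^2 + 1*x - 12 is:
H = [[12, 4], [4, 8]]
Trace = 12 + 8 = 20
Determinant = 12*8 - (4)^2 = 80
Discriminant = (20)^2 - 4*80 = 80.0
Eigenvalues: lambda_1 = 5.5279, lambda_2 = 14.4721
The function is convex.

1


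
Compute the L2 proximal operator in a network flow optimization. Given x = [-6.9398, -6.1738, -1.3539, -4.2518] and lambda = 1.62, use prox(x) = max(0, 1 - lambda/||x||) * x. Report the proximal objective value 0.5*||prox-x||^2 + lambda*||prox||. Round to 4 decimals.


Step 1: Compute ||x||.
||x|| = 10.3047
Step 2: Compute scaling factor.
scale = max(0, 1 - 1.62/10.3047) = 0.8428
Step 3: prox(x) = [-5.8488, -5.2032, -1.1411, -3.5834]
||prox(x)|| = 8.6847
Step 4: Proximal objective.
0.5*||prox-x||^2 = 1.3122
lambda*||prox|| = 14.0692
Total = 15.3815


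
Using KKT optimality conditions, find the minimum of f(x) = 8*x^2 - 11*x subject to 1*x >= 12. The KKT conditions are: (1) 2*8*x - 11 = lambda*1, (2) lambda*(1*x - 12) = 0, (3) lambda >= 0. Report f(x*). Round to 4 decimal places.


Step 1: Try lambda = 0 (constraint inactive).
x_unc = 11/(2*8) = 0.6875
Check: 1*0.6875 = 0.6875 < 12 -- violated!
Step 2: Constraint must be active: 1*x = 12
x* = 12/1 = 12.0
lambda = (2*8*12.0 - 11)/1 = 181.0
Step 3: Compute optimal value.
f(x*) = 8*12.0^2 - 11*12.0 = 1020.0


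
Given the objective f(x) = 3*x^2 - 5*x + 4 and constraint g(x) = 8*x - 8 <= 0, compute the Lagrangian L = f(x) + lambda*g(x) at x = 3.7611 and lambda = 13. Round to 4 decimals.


Step 1: Evaluate f(x).
f(3.7611) = 3*3.7611^2 - 5*3.7611 + 4 = 27.6321
Step 2: Evaluate g(x).
g(3.7611) = 8*3.7611 - 8 = 22.0888
Step 3: Compute Lagrangian.
L = 27.6321 + 13*22.0888 = 314.7865


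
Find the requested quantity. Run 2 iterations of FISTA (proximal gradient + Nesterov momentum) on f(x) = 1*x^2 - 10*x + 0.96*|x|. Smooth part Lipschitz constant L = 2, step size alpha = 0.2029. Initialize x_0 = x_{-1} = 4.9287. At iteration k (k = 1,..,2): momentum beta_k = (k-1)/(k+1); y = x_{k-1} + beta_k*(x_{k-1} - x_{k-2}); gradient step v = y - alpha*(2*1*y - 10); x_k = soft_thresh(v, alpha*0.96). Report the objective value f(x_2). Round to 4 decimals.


FISTA on f(x) = 1*x^2 - 10*x + 0.96*|x|
L = 2, alpha = 0.2029
Iteration 1: beta = 0.0, y = 4.9287 + 0.0*(4.9287 - 4.9287) = 4.9287
  grad(y) = -0.1426, v = y - alpha*grad = 4.9576
  prox(v) = soft_thresh(4.9576, 0.1948) = 4.7628
Iteration 2: beta = 0.3333, y = 4.7628 + 0.3333*(4.7628 - 4.9287) = 4.7076
  grad(y) = -0.5849, v = y - alpha*grad = 4.8262
  prox(v) = soft_thresh(4.8262, 0.1948) = 4.6315
f(x_2) = 1*4.6315^2 - 10*4.6315 + 0.96*|4.6315| = -20.418


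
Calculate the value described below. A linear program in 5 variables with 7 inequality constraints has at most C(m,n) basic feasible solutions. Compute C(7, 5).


Each vertex corresponds to some choice of n active constraints out of m, so the number of vertices is at most C(m, n) = m! / (n!(m-n)!).
m = 7, n = 5
Numerator: 7 * 6 * 5 * 4 * 3
Denominator: 5! = 120
C(7, 5) = 21


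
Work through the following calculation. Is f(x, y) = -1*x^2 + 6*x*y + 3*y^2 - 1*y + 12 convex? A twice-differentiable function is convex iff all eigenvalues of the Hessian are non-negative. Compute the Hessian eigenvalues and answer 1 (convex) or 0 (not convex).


The Hessian of f(x,y) = -1*x^2 + 6*x*y + 3*y^2 - 1*y + 12 is:
H = [[-2, 6], [6, 6]]
Trace = -2 + 6 = 4
Determinant = -2*6 - (6)^2 = -48
Discriminant = (4)^2 - 4*-48 = 208.0
Eigenvalues: lambda_1 = -5.2111, lambda_2 = 9.2111
The function is not convex.

0


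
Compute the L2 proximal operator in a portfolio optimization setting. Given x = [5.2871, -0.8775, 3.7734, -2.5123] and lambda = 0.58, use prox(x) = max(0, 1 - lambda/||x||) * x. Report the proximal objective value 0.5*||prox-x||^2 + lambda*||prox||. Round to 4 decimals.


Step 1: Compute ||x||.
||x|| = 7.0195
Step 2: Compute scaling factor.
scale = max(0, 1 - 0.58/7.0195) = 0.9174
Step 3: prox(x) = [4.8502, -0.805, 3.4616, -2.3047]
||prox(x)|| = 6.4395
Step 4: Proximal objective.
0.5*||prox-x||^2 = 0.1682
lambda*||prox|| = 3.7349
Total = 3.9031


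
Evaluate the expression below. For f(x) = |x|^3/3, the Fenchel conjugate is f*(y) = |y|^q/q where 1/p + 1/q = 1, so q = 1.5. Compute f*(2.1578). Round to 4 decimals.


The conjugate exponent q satisfies 1/p + 1/q = 1.
p = 3, so q = 3/(3 - 1) = 1.5
|y|^q = 2.1578^1.5 = 3.1697
f*(2.1578) = 3.1697 / 1.5 = 2.1131


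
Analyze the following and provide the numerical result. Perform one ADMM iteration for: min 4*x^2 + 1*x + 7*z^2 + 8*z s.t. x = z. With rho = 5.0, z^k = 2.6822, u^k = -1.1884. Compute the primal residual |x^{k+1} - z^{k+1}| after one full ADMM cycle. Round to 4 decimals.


ADMM iteration with rho = 5.0, z^k = 2.6822, u^k = -1.1884
Step 1: x-update.
Minimize 4*x^2 + 1*x + (5.0/2)*(x - 2.6822 - 1.1884)^2
FOC: (2*4 + 5.0)*x = -1 + 5.0*(2.6822 + 1.1884)
x^{k+1} = 1.4118
Step 2: z-update.
Minimize 7*z^2 + 8*z + (5.0/2)*(1.4118 - z - 1.1884)^2
FOC: (2*7 + 5.0)*z = -8 + 5.0*(1.4118 - 1.1884)
z^{k+1} = -0.3623
Step 3: u-update.
u^{k+1} = -1.1884 + 1.4118 + 0.3623 = 0.5856
Step 4: Primal residual = |1.4118 + 0.3623| = 1.774


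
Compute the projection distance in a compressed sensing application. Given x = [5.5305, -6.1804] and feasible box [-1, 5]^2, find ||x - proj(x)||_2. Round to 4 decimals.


Project each component onto [-1, 5].
clip(5.5305) = 5.0, clip(-6.1804) = -1.0
Projection = [5.0, -1.0]
Squared diffs: [0.2814, 26.8365]
Distance = sqrt(27.1179) = 5.2075


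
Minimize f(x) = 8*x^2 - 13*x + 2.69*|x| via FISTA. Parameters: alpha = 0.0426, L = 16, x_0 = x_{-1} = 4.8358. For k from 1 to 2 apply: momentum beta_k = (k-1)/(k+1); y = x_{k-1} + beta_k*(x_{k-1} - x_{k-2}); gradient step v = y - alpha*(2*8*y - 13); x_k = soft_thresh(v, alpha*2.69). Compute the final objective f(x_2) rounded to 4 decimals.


FISTA on f(x) = 8*x^2 - 13*x + 2.69*|x|
L = 16, alpha = 0.0426
Iteration 1: beta = 0.0, y = 4.8358 + 0.0*(4.8358 - 4.8358) = 4.8358
  grad(y) = 64.3728, v = y - alpha*grad = 2.0935
  prox(v) = soft_thresh(2.0935, 0.1146) = 1.9789
Iteration 2: beta = 0.3333, y = 1.9789 + 0.3333*(1.9789 - 4.8358) = 1.0266
  grad(y) = 3.4261, v = y - alpha*grad = 0.8807
  prox(v) = soft_thresh(0.8807, 0.1146) = 0.7661
f(x_2) = 8*0.7661^2 - 13*0.7661 + 2.69*|0.7661| = -3.2032


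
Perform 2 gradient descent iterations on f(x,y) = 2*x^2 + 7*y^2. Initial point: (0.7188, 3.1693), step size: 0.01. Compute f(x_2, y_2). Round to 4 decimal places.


Gradient descent on f(x,y) = 2*x^2 + 7*y^2.
Starting point: (0.7188, 3.1693), alpha = 0.01
Step 1: grad_x = 2*2*0.7188 = 2.8752, grad_y = 2*7*3.1693 = 44.3702
  x_1 = 0.7188 - 0.01*2.8752 = 0.69
  y_1 = 3.1693 - 0.01*44.3702 = 2.7256
Step 2: grad_x = 2*2*0.69 = 2.7602, grad_y = 2*7*2.7256 = 38.1584
  x_2 = 0.69 - 0.01*2.7602 = 0.6624
  y_2 = 2.7256 - 0.01*38.1584 = 2.344
f(0.6624, 2.344) = 2*0.6624^2 + 7*2.344^2 = 39.3385


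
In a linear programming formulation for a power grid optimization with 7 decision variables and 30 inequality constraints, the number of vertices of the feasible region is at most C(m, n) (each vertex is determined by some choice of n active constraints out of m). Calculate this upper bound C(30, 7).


Each vertex corresponds to some choice of n active constraints out of m, so the number of vertices is at most C(m, n) = m! / (n!(m-n)!).
m = 30, n = 7
Numerator: 30 * 29 * 28 * 27 * 26 * 25 * 24
Denominator: 7! = 5040
C(30, 7) = 2035800


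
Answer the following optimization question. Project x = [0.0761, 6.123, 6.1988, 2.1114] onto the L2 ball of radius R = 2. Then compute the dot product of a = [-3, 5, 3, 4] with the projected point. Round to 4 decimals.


Step 1: Compute ||x|| (intermediates to 6 decimals).
||x|| = sqrt(0.0761^2 + 6.123^2 + 6.1988^2 + 2.1114^2) = 8.965492
Step 2: Project.
Since ||x|| > R, scale = R/||x|| = 2/8.965492 = 0.223078, proj(x) = scale * x
proj(x) = [0.016976, 1.365907, 1.382816, 0.471007]
Step 3: Dot product.
a^T * proj(x) = -3*0.016976 + 5*1.365907 + 3*1.382816 + 4*0.471007 = 12.8111


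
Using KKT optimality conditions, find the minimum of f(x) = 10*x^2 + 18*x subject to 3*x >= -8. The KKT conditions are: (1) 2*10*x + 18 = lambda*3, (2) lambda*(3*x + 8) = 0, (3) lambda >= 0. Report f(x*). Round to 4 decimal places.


Step 1: Try lambda = 0 (constraint inactive).
Stationarity: 2*10*x + 18 = 0
x* = -18/(2*10) = -0.9
Check constraint: 3*-0.9 = -2.7 >= -8 -- satisfied.
Step 2: Compute optimal value.
f(x*) = 10*(-0.9)^2 + 18*(-0.9) = -8.1


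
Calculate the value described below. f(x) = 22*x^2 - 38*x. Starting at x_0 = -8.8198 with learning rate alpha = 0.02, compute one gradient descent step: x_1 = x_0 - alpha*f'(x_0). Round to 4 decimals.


We compute the gradient at x_0 and apply the update.
f'(x) = 44*x - 38
f'(-8.8198) = 44*-8.8198 - 38 = -426.0712
x_1 = -8.8198 - 0.02*-426.0712 = -0.2984


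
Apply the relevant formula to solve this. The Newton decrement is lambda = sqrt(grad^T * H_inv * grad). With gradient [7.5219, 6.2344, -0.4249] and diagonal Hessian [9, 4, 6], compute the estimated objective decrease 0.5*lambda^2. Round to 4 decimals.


Step 1: H is diagonal, so H^(-1) * g = [0.8358, 1.5586, -0.0708].
Step 2: g^T H^(-1) g = sum_i g_i^2 / H_ii
  = (7.5219)^2/9 + (6.2344)^2/4 + (-0.4249)^2/6
  = 6.2866 + 9.7169 + 0.0301 = 16.0336
Step 3: Objective decrease = 0.5 * g^T H^(-1) g = 8.0168


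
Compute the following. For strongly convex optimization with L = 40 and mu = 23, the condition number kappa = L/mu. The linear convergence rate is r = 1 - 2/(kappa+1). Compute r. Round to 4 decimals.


Step 1: Compute the condition number.
kappa = L/mu = 40/23 = 1.7391
Step 2: Compute the convergence rate.
r = 1 - 2/(kappa + 1) = 1 - 2*mu/(L + mu) = (L - mu)/(L + mu) = 17/63 = 0.2698


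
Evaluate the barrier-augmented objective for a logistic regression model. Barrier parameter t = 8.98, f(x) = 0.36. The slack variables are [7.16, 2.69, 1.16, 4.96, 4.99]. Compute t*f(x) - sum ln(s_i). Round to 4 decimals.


Step 1: Compute log-barrier.
ln values: [1.9685, 0.9895, 0.1484, 1.6014, 1.6074]
phi = -(1.9685 + 0.9895 + 0.1484 + 1.6014 + 1.6074) = -6.3153
Step 2: Compute augmented objective.
t*f(x) = 8.98*0.36 = 3.2328
Total = 3.2328 - 6.3153 = -3.0825


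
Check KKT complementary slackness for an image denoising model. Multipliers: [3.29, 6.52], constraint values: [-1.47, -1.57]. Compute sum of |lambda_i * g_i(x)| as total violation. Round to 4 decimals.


KKT complementary slackness check:
lambda_1 * g_1 = 3.29 * -1.47 = -4.8363
lambda_2 * g_2 = 6.52 * -1.57 = -10.2364
Total violation = 4.8363 + 10.2364 = 15.0727


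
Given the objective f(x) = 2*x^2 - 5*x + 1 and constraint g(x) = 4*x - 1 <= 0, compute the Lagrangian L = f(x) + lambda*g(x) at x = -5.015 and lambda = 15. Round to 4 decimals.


Step 1: Evaluate f(x).
f(-5.015) = 2*(-5.015)^2 - 5*(-5.015) + 1 = 76.3755
Step 2: Evaluate g(x).
g(-5.015) = 4*-5.015 - 1 = -21.06
Step 3: Compute Lagrangian.
L = 76.3755 + 15*-21.06 = -239.5246


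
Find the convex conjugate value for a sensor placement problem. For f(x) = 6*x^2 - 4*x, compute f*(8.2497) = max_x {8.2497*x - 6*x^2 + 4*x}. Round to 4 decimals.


f*(y) = sup_x {y*x - a*x^2 - b*x} = sup_x {(y-b)*x - a*x^2}
FOC: (y - b) - 2a*x = 0 => x* = (y - b)/(2a)
x* = (8.2497 + 4)/(2*6) = 1.0208
f*(8.2497) = (y-b)^2/(4a) = (8.2497 + 4)^2/(4*6)
= 150.0552/24 = 6.2523


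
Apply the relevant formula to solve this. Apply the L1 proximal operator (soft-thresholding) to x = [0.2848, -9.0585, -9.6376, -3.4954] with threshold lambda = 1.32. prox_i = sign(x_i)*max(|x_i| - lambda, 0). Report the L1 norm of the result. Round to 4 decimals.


Soft-thresholding with lambda = 1.32:
prox(0.2848) = sign(0.2848)*max(|0.2848| - 1.32, 0) = 0.0
prox(-9.0585) = sign(-9.0585)*max(|-9.0585| - 1.32, 0) = -7.7385
prox(-9.6376) = sign(-9.6376)*max(|-9.6376| - 1.32, 0) = -8.3176
prox(-3.4954) = sign(-3.4954)*max(|-3.4954| - 1.32, 0) = -2.1754
prox(x) = [0.0, -7.7385, -8.3176, -2.1754]
||prox(x)||_1 = 0.0 + 7.7385 + 8.3176 + 2.1754 = 18.2315


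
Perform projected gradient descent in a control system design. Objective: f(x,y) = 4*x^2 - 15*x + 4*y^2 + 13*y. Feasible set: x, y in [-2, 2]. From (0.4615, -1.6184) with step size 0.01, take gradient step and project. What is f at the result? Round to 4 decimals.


Step 1: Compute gradient at (0.4615, -1.6184).
grad_x = 2*4*0.4615 - 15 = -11.308
grad_y = 2*4*-1.6184 + 13 = 0.0528
Step 2: Gradient step.
x_raw = 0.4615 - 0.01*-11.308 = 0.5746
y_raw = -1.6184 - 0.01*0.0528 = -1.6189
Step 3: Project onto [-2, 2].
x_proj = clip(0.5746) = 0.5746
y_proj = clip(-1.6189) = -1.6189
Step 4: Evaluate f.
f(0.5746, -1.6189) = -17.8605


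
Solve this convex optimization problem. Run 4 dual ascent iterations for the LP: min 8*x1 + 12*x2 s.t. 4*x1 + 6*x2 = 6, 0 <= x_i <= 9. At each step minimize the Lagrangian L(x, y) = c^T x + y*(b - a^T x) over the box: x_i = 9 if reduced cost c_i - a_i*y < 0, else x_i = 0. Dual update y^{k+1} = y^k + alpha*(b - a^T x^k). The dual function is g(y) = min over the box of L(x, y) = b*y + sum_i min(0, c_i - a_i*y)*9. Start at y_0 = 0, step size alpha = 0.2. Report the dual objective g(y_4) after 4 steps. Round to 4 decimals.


Dual ascent for LP: min 8*x1 + 12*x2, 4*x1 + 6*x2 = 6, 0 <= x_i <= 9
Step 1: y^k = 0.0, reduced costs: (8.0, 12.0)
  x^k = (0.0, 0.0), subgradient = b - a^T x = 6.0
  y^{k+1} = 0.0 + 0.2*6.0 = 1.2
Step 2: y^k = 1.2, reduced costs: (3.2, 4.8)
  x^k = (0.0, 0.0), subgradient = b - a^T x = 6.0
  y^{k+1} = 1.2 + 0.2*6.0 = 2.4
Step 3: y^k = 2.4, reduced costs: (-1.6, -2.4)
  x^k = (9.0, 9.0), subgradient = b - a^T x = -84.0
  y^{k+1} = 2.4 + 0.2*-84.0 = -14.4
Step 4: y^k = -14.4, reduced costs: (65.6, 98.4)
  x^k = (0.0, 0.0), subgradient = b - a^T x = 6.0
  y^{k+1} = -14.4 + 0.2*6.0 = -13.2
Dual objective at y_4 = -13.2: reduced costs (60.8, 91.2), box minimizer x = (0.0, 0.0)
g(y_4) = b*y + (c1 - a1*y)*x1 + (c2 - a2*y)*x2 = 6*(-13.2) + 60.8*0.0 + 91.2*0.0 = -79.2 + 0.0 + 0.0 = -79.2


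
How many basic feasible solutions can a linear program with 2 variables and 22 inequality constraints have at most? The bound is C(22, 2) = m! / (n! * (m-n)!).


Each vertex corresponds to some choice of n active constraints out of m, so the number of vertices is at most C(m, n) = m! / (n!(m-n)!).
m = 22, n = 2
Numerator: 22 * 21
Denominator: 2! = 2
C(22, 2) = 231


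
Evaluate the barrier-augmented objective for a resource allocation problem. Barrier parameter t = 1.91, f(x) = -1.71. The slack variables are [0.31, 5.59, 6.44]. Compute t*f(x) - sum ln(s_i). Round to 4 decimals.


Step 1: Compute log-barrier.
ln values: [-1.1712, 1.721, 1.8625]
phi = -(-1.1712 + 1.721 + 1.8625) = -2.4123
Step 2: Compute augmented objective.
t*f(x) = 1.91*-1.71 = -3.2661
Total = -3.2661 - 2.4123 = -5.6784


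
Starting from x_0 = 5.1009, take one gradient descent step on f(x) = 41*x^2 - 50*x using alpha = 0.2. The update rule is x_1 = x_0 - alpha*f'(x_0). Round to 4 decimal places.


We compute the gradient at x_0 and apply the update.
f'(x) = 82*x - 50
f'(5.1009) = 82*5.1009 - 50 = 368.2738
x_1 = 5.1009 - 0.2*368.2738 = -68.5539


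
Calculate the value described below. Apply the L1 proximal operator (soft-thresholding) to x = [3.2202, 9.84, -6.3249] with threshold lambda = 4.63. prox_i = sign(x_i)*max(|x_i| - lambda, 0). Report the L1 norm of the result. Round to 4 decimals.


Soft-thresholding with lambda = 4.63:
prox(3.2202) = sign(3.2202)*max(|3.2202| - 4.63, 0) = 0.0
prox(9.84) = sign(9.84)*max(|9.84| - 4.63, 0) = 5.21
prox(-6.3249) = sign(-6.3249)*max(|-6.3249| - 4.63, 0) = -1.6949
prox(x) = [0.0, 5.21, -1.6949]
||prox(x)||_1 = 0.0 + 5.21 + 1.6949 = 6.9049


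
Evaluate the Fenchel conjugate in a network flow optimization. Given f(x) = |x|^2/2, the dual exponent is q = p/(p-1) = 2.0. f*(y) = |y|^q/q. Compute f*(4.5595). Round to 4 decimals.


The conjugate exponent q satisfies 1/p + 1/q = 1.
p = 2, so q = 2/(2 - 1) = 2.0
|y|^q = 4.5595^2.0 = 20.789
f*(4.5595) = 20.789 / 2.0 = 10.3945


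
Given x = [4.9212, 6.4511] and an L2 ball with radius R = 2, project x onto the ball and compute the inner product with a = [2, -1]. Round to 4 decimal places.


Step 1: Compute ||x|| (intermediates to 6 decimals).
||x|| = sqrt(4.9212^2 + 6.4511^2) = 8.113871
Step 2: Project.
Since ||x|| > R, scale = R/||x|| = 2/8.113871 = 0.246491, proj(x) = scale * x
proj(x) = [1.213032, 1.590138]
Step 3: Dot product.
a^T * proj(x) = 2*1.213032 - 1*1.590138 = 0.8359


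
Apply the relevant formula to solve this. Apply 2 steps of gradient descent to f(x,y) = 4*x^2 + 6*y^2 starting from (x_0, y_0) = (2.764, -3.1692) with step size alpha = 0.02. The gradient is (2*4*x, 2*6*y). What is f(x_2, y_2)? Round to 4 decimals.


Gradient descent on f(x,y) = 4*x^2 + 6*y^2.
Starting point: (2.764, -3.1692), alpha = 0.02
Step 1: grad_x = 2*4*2.764 = 22.112, grad_y = 2*6*-3.1692 = -38.0304
  x_1 = 2.764 - 0.02*22.112 = 2.3218
  y_1 = -3.1692 - 0.02*-38.0304 = -2.4086
Step 2: grad_x = 2*4*2.3218 = 18.5741, grad_y = 2*6*-2.4086 = -28.9031
  x_2 = 2.3218 - 0.02*18.5741 = 1.9503
  y_2 = -2.4086 - 0.02*-28.9031 = -1.8305
f(1.9503, -1.8305) = 4*1.9503^2 + 6*(-1.8305)^2 = 35.3194


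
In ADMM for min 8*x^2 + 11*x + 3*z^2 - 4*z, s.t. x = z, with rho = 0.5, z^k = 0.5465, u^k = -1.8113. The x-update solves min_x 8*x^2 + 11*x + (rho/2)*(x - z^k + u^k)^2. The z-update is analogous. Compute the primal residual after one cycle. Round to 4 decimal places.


ADMM iteration with rho = 0.5, z^k = 0.5465, u^k = -1.8113
Step 1: x-update.
Minimize 8*x^2 + 11*x + (0.5/2)*(x - 0.5465 - 1.8113)^2
FOC: (2*8 + 0.5)*x = -11 + 0.5*(0.5465 + 1.8113)
x^{k+1} = -0.5952
Step 2: z-update.
Minimize 3*z^2 - 4*z + (0.5/2)*(-0.5952 - z - 1.8113)^2
FOC: (2*3 + 0.5)*z = 4 + 0.5*(-0.5952 - 1.8113)
z^{k+1} = 0.4303
Step 3: u-update.
u^{k+1} = -1.8113 - 0.5952 - 0.4303 = -2.8368
Step 4: Primal residual = |-0.5952 - 0.4303| = 1.0255


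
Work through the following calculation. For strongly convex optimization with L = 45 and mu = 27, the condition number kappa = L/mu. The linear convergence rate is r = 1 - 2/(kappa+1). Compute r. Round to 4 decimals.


Step 1: Compute the condition number.
kappa = L/mu = 45/27 = 1.6667
Step 2: Compute the convergence rate.
r = 1 - 2/(kappa + 1) = 1 - 2*mu/(L + mu) = (L - mu)/(L + mu) = 18/72 = 0.25


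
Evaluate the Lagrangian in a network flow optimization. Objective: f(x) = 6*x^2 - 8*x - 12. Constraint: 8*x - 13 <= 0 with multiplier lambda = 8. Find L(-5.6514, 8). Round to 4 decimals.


Step 1: Evaluate f(x).
f(-5.6514) = 6*(-5.6514)^2 - 8*(-5.6514) - 12 = 224.8411
Step 2: Evaluate g(x).
g(-5.6514) = 8*-5.6514 - 13 = -58.2112
Step 3: Compute Lagrangian.
L = 224.8411 + 8*-58.2112 = -240.8485


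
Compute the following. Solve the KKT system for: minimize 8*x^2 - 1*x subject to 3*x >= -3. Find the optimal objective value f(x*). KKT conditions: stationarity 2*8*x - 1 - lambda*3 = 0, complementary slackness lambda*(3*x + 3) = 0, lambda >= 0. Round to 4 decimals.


Step 1: Try lambda = 0 (constraint inactive).
Stationarity: 2*8*x - 1 = 0
x* = 1/(2*8) = 0.0625
Check constraint: 3*0.0625 = 0.1875 >= -3 -- satisfied.
Step 2: Compute optimal value.
f(x*) = 8*0.0625^2 - 1*0.0625 = -0.0313


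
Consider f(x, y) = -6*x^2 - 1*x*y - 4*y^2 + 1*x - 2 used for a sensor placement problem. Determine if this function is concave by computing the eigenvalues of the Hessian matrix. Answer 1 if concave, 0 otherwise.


The Hessian of f(x,y) = -6*x^2 - 1*x*y - 4*y^2 + 1*x - 2 is:
H = [[-12, -1], [-1, -8]]
Trace = -12 - 8 = -20
Determinant = -12*-8 - (-1)^2 = 95
Discriminant = (-20)^2 - 4*95 = 20.0
Eigenvalues: lambda_1 = -12.2361, lambda_2 = -7.7639
The function is concave.

1


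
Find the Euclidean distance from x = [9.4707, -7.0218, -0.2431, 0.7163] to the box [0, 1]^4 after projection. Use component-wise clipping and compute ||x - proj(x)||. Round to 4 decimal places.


Project each component onto [0, 1].
clip(9.4707) = 1.0, clip(-7.0218) = 0.0, clip(-0.2431) = 0.0, clip(0.7163) = 0.7163
Projection = [1.0, 0.0, 0.0, 0.7163]
Squared diffs: [71.7528, 49.3057, 0.0591, 0.0]
Distance = sqrt(121.1176) = 11.0053


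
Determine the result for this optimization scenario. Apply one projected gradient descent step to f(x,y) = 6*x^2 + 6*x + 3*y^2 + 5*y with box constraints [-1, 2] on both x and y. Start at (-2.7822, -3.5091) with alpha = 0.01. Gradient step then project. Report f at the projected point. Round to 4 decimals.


Step 1: Compute gradient at (-2.7822, -3.5091).
grad_x = 2*6*-2.7822 + 6 = -27.3864
grad_y = 2*3*-3.5091 + 5 = -16.0546
Step 2: Gradient step.
x_raw = -2.7822 - 0.01*-27.3864 = -2.5083
y_raw = -3.5091 - 0.01*-16.0546 = -3.3486
Step 3: Project onto [-1, 2].
x_proj = clip(-2.5083) = -1.0
y_proj = clip(-3.3486) = -1.0
Step 4: Evaluate f.
f(-1.0, -1.0) = -2.0


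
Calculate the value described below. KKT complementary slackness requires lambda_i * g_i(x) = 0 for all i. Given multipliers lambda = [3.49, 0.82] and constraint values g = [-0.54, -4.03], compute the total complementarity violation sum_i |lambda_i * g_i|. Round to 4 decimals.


KKT complementary slackness check:
lambda_1 * g_1 = 3.49 * -0.54 = -1.8846
lambda_2 * g_2 = 0.82 * -4.03 = -3.3046
Total violation = 1.8846 + 3.3046 = 5.1892
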